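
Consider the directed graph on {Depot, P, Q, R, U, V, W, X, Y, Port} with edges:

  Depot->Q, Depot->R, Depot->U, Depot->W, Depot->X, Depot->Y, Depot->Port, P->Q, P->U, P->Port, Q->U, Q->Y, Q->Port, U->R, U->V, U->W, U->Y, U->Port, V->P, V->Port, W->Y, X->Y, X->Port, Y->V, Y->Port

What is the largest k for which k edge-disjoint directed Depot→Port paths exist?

Assign every edge capacity 1; by Menger, the answer equals the max flow.
Path Depot→Port (+1); total 1.
Path Depot→Q→Port (+1); total 2.
Path Depot→U→Port (+1); total 3.
Path Depot→X→Port (+1); total 4.
Path Depot→Y→Port (+1); total 5.
Path Depot→W→Y→V→Port (+1); total 6.
No residual Depot→Port path; max flow = 6.
Certifying cut of size 6: {Depot→Port, Depot→Q, Depot→U, Depot→W, Depot→X, Depot→Y}.

6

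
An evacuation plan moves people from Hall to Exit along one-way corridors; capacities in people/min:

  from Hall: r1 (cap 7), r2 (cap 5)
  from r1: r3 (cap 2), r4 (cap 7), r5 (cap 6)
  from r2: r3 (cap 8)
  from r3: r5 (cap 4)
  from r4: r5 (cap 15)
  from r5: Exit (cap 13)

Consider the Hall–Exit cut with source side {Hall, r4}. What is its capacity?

27

Edges leaving {Hall, r4}: Hall→r1 (7), Hall→r2 (5), r4→r5 (15).
Cut capacity = 7 + 5 + 15 = 27.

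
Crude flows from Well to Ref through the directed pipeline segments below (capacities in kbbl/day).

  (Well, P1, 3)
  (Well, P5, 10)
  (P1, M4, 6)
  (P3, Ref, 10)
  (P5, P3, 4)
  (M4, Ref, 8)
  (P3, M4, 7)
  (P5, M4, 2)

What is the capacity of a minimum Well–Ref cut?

Augment Well→P1→M4→Ref: bottleneck 3, flow now 3.
Augment Well→P5→P3→Ref: bottleneck 4, flow now 7.
Augment Well→P5→M4→Ref: bottleneck 2, flow now 9.
No augmenting path remains; maximum flow = 9.
By max-flow min-cut, the minimum cut capacity equals the max flow.
In the residual graph, reachable from Well: {Well, P5}.
Min-cut edges: Well→P1 (3), P5→P3 (4), P5→M4 (2); capacity 3 + 4 + 2 = 9.

9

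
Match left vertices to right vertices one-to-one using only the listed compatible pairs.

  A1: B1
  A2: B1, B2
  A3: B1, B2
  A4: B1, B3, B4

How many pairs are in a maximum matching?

3

Unit-capacity flow: source→left, listed edges, right→sink; max matching = max flow.
Augmenting path A1→B1 (+1); matched 1.
Augmenting path A2→B2 (+1); matched 2.
Augmenting path A4→B3 (+1); matched 3.
No augmenting path remains; maximum matching = 3.
König certificate: {A4, B1, B2} is a vertex cover of size 3 (every listed pair touches it), so no matching can be larger.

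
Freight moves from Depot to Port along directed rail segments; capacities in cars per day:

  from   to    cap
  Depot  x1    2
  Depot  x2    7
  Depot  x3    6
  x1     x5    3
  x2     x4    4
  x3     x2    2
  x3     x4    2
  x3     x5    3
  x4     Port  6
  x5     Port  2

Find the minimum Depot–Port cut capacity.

8

Augment Depot→x1→x5→Port: bottleneck 2, flow now 2.
Augment Depot→x2→x4→Port: bottleneck 4, flow now 6.
Augment Depot→x3→x4→Port: bottleneck 2, flow now 8.
No augmenting path remains; maximum flow = 8.
By max-flow min-cut, the minimum cut capacity equals the max flow.
In the residual graph, reachable from Depot: {Depot, x1, x2, x3, x5}.
Min-cut edges: x2→x4 (4), x3→x4 (2), x5→Port (2); capacity 4 + 2 + 2 = 8.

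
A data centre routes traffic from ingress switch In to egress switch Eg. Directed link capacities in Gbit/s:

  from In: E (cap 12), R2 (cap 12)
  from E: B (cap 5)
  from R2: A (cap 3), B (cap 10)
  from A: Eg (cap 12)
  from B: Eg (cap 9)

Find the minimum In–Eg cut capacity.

12

Augment In→E→B→Eg: bottleneck 5, flow now 5.
Augment In→R2→A→Eg: bottleneck 3, flow now 8.
Augment In→R2→B→Eg: bottleneck 4, flow now 12.
No augmenting path remains; maximum flow = 12.
By max-flow min-cut, the minimum cut capacity equals the max flow.
In the residual graph, reachable from In: {In, E, R2, B}.
Min-cut edges: R2→A (3), B→Eg (9); capacity 3 + 9 = 12.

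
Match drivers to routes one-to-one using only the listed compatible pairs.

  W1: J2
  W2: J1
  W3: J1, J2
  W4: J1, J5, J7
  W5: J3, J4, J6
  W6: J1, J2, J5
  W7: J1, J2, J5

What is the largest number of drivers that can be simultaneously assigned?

Unit-capacity flow: source→left, listed edges, right→sink; max matching = max flow.
Augmenting path W1→J2 (+1); matched 1.
Augmenting path W2→J1 (+1); matched 2.
Augmenting path W4→J5 (+1); matched 3.
Augmenting path W5→J3 (+1); matched 4.
Augmenting path W6→J5→W4→J7 (+1); matched 5.
No augmenting path remains; maximum matching = 5.
König certificate: {W4, W5, J1, J2, J5} is a vertex cover of size 5 (every listed pair touches it), so no matching can be larger.

5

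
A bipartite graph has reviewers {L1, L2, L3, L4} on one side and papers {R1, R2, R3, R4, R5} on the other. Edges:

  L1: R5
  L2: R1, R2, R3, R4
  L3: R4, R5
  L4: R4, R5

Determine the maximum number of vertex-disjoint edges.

3

Unit-capacity flow: source→left, listed edges, right→sink; max matching = max flow.
Augmenting path L1→R5 (+1); matched 1.
Augmenting path L2→R1 (+1); matched 2.
Augmenting path L3→R4 (+1); matched 3.
No augmenting path remains; maximum matching = 3.
König certificate: {L2, R4, R5} is a vertex cover of size 3 (every listed pair touches it), so no matching can be larger.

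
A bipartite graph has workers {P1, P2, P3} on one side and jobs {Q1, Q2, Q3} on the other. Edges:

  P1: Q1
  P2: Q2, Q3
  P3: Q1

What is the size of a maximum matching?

Unit-capacity flow: source→left, listed edges, right→sink; max matching = max flow.
Augmenting path P1→Q1 (+1); matched 1.
Augmenting path P2→Q2 (+1); matched 2.
No augmenting path remains; maximum matching = 2.
König certificate: {P2, Q1} is a vertex cover of size 2 (every listed pair touches it), so no matching can be larger.

2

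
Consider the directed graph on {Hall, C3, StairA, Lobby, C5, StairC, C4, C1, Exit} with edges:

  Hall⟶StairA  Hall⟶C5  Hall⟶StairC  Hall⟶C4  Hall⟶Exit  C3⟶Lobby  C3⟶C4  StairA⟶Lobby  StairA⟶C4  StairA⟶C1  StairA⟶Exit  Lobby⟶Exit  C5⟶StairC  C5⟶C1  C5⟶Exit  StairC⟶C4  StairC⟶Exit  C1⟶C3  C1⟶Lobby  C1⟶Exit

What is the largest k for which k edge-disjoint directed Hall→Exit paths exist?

4

Assign every edge capacity 1; by Menger, the answer equals the max flow.
Path Hall→Exit (+1); total 1.
Path Hall→StairA→Exit (+1); total 2.
Path Hall→C5→Exit (+1); total 3.
Path Hall→StairC→Exit (+1); total 4.
No residual Hall→Exit path; max flow = 4.
Certifying cut of size 4: {Hall→C5, Hall→Exit, Hall→StairA, Hall→StairC}.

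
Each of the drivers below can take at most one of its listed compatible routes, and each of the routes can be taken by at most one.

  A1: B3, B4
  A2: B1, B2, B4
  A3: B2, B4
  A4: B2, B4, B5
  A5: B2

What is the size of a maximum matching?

Unit-capacity flow: source→left, listed edges, right→sink; max matching = max flow.
Augmenting path A1→B3 (+1); matched 1.
Augmenting path A2→B1 (+1); matched 2.
Augmenting path A3→B2 (+1); matched 3.
Augmenting path A4→B4 (+1); matched 4.
Augmenting path A5→B2→A3→B4→A4→B5 (+1); matched 5.
No augmenting path remains; maximum matching = 5.
König certificate: {A1, A2, A3, A4, A5} is a vertex cover of size 5 (every listed pair touches it), so no matching can be larger.

5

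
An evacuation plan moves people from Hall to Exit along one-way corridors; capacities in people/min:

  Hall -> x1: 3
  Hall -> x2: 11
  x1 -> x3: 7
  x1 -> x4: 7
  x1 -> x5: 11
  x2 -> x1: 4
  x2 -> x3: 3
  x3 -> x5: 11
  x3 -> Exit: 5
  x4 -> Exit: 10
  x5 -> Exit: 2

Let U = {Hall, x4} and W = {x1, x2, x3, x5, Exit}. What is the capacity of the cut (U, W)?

Edges leaving {Hall, x4}: Hall→x1 (3), Hall→x2 (11), x4→Exit (10).
Cut capacity = 3 + 11 + 10 = 24.

24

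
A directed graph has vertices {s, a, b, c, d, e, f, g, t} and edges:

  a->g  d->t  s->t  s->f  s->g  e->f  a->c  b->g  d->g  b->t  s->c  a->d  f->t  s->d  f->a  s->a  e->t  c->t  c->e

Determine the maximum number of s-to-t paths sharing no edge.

5

Assign every edge capacity 1; by Menger, the answer equals the max flow.
Path s→t (+1); total 1.
Path s→c→t (+1); total 2.
Path s→d→t (+1); total 3.
Path s→f→t (+1); total 4.
Path s→a→c→e→t (+1); total 5.
No residual s→t path; max flow = 5.
Certifying cut of size 5: {s→a, s→c, s→d, s→f, s→t}.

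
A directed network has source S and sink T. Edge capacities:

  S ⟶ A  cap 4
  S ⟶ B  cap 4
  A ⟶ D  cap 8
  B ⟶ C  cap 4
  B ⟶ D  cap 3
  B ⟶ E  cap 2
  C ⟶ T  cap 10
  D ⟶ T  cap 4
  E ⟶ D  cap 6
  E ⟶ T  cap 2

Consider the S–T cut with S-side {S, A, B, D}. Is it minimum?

No — its capacity is 10, but the minimum cut has capacity 8.

Given cut capacity: 4 + 2 + 4 = 10.
Augment S→A→D→T: bottleneck 4, flow now 4.
Augment S→B→C→T: bottleneck 4, flow now 8.
No augmenting path remains; maximum flow = 8.
In the residual graph, reachable from S: {S}.
Min-cut edges: S→A (4), S→B (4); capacity 4 + 4 = 8.
Cut capacity 10 exceeds the max flow 8, so it is not minimum.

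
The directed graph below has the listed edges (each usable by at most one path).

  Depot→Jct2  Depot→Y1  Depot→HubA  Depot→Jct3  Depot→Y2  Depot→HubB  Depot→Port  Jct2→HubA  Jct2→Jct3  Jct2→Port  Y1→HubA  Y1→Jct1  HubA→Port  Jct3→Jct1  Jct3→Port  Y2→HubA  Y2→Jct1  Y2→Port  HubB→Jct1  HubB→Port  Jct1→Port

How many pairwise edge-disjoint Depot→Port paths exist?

Assign every edge capacity 1; by Menger, the answer equals the max flow.
Path Depot→Port (+1); total 1.
Path Depot→Jct2→Port (+1); total 2.
Path Depot→HubA→Port (+1); total 3.
Path Depot→Jct3→Port (+1); total 4.
Path Depot→Y2→Port (+1); total 5.
Path Depot→HubB→Port (+1); total 6.
Path Depot→Y1→Jct1→Port (+1); total 7.
No residual Depot→Port path; max flow = 7.
Certifying cut of size 7: {Depot→HubA, Depot→HubB, Depot→Jct2, Depot→Jct3, Depot→Port, Depot→Y1, Depot→Y2}.

7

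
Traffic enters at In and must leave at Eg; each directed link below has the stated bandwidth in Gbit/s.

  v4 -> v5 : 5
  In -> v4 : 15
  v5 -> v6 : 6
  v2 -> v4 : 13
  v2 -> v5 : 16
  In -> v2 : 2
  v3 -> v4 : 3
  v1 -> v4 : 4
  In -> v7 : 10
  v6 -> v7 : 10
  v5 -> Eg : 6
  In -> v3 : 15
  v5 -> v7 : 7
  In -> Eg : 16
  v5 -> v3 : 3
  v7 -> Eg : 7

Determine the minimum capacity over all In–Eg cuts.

Augment In→Eg: bottleneck 16, flow now 16.
Augment In→v7→Eg: bottleneck 7, flow now 23.
Augment In→v2→v5→Eg: bottleneck 2, flow now 25.
Augment In→v4→v5→Eg: bottleneck 4, flow now 29.
No augmenting path remains; maximum flow = 29.
By max-flow min-cut, the minimum cut capacity equals the max flow.
In the residual graph, reachable from In: {In, v2, v3, v4, v5, v6, v7}.
Min-cut edges: In→Eg (16), v5→Eg (6), v7→Eg (7); capacity 16 + 6 + 7 = 29.

29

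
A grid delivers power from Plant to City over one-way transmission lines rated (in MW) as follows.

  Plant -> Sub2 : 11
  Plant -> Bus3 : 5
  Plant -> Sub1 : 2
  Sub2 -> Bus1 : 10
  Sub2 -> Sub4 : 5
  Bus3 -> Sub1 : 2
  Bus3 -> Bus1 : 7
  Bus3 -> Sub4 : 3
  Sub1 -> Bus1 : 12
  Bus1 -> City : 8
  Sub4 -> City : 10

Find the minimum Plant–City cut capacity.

16

Augment Plant→Sub2→Bus1→City: bottleneck 8, flow now 8.
Augment Plant→Sub2→Sub4→City: bottleneck 3, flow now 11.
Augment Plant→Bus3→Sub4→City: bottleneck 3, flow now 14.
Augment Plant→Bus3→Bus1→Sub2→Sub4→City: bottleneck 2, flow now 16. (uses reverse residual edge)
No augmenting path remains; maximum flow = 16.
By max-flow min-cut, the minimum cut capacity equals the max flow.
In the residual graph, reachable from Plant: {Plant, Sub2, Bus3, Sub1, Bus1}.
Min-cut edges: Sub2→Sub4 (5), Bus3→Sub4 (3), Bus1→City (8); capacity 5 + 3 + 8 = 16.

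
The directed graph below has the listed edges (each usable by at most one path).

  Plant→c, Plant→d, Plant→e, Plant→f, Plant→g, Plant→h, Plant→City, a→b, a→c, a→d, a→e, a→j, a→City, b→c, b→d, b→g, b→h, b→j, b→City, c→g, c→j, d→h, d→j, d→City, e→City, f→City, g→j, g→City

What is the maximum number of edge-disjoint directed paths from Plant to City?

5

Assign every edge capacity 1; by Menger, the answer equals the max flow.
Path Plant→City (+1); total 1.
Path Plant→d→City (+1); total 2.
Path Plant→e→City (+1); total 3.
Path Plant→f→City (+1); total 4.
Path Plant→g→City (+1); total 5.
No residual Plant→City path; max flow = 5.
Certifying cut of size 5: {Plant→City, Plant→d, Plant→e, Plant→f, g→City}.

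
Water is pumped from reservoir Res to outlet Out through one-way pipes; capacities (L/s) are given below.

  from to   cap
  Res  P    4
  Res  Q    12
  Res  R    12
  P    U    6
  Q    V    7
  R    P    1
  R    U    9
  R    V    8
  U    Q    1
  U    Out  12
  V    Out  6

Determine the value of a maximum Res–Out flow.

18

Augment Res→P→U→Out: bottleneck 4, flow now 4.
Augment Res→Q→V→Out: bottleneck 6, flow now 10.
Augment Res→R→U→Out: bottleneck 8, flow now 18.
No augmenting path remains; maximum flow = 18.
In the residual graph, reachable from Res: {Res, P, Q, R, U, V}.
Min-cut edges: U→Out (12), V→Out (6); capacity 12 + 6 = 18.
This cut is saturated, so no flow can exceed 18.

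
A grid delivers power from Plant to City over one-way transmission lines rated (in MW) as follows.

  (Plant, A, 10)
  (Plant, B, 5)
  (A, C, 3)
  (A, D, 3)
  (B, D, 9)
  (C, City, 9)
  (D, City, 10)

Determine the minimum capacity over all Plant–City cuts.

11

Augment Plant→A→C→City: bottleneck 3, flow now 3.
Augment Plant→A→D→City: bottleneck 3, flow now 6.
Augment Plant→B→D→City: bottleneck 5, flow now 11.
No augmenting path remains; maximum flow = 11.
By max-flow min-cut, the minimum cut capacity equals the max flow.
In the residual graph, reachable from Plant: {Plant, A}.
Min-cut edges: Plant→B (5), A→C (3), A→D (3); capacity 5 + 3 + 3 = 11.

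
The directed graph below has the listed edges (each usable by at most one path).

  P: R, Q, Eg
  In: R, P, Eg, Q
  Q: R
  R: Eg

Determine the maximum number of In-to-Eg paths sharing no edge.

3

Assign every edge capacity 1; by Menger, the answer equals the max flow.
Path In→Eg (+1); total 1.
Path In→P→Eg (+1); total 2.
Path In→R→Eg (+1); total 3.
No residual In→Eg path; max flow = 3.
Certifying cut of size 3: {In→Eg, In→P, R→Eg}.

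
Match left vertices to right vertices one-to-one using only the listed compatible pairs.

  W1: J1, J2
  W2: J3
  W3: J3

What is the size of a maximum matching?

2

Unit-capacity flow: source→left, listed edges, right→sink; max matching = max flow.
Augmenting path W1→J1 (+1); matched 1.
Augmenting path W2→J3 (+1); matched 2.
No augmenting path remains; maximum matching = 2.
König certificate: {W1, J3} is a vertex cover of size 2 (every listed pair touches it), so no matching can be larger.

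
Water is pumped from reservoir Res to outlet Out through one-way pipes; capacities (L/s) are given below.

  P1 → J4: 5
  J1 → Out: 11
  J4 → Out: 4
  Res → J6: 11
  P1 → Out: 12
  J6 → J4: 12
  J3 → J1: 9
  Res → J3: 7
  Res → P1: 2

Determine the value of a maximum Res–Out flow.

13

Augment Res→P1→Out: bottleneck 2, flow now 2.
Augment Res→J3→J1→Out: bottleneck 7, flow now 9.
Augment Res→J6→J4→Out: bottleneck 4, flow now 13.
No augmenting path remains; maximum flow = 13.
In the residual graph, reachable from Res: {Res, J6, J4}.
Min-cut edges: Res→J3 (7), Res→P1 (2), J4→Out (4); capacity 7 + 2 + 4 = 13.
This cut is saturated, so no flow can exceed 13.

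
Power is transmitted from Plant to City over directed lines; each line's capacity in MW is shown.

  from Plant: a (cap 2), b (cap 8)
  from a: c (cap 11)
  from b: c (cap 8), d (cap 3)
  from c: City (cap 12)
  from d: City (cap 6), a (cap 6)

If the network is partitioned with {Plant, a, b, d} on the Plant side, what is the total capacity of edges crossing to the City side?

25

Edges leaving {Plant, a, b, d}: a→c (11), b→c (8), d→City (6).
Cut capacity = 11 + 8 + 6 = 25.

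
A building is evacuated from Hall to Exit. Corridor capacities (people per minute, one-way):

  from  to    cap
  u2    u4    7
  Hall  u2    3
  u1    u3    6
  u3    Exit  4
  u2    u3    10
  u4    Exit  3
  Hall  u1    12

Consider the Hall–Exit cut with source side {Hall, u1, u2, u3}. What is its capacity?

Edges leaving {Hall, u1, u2, u3}: u2→u4 (7), u3→Exit (4).
Cut capacity = 7 + 4 = 11.

11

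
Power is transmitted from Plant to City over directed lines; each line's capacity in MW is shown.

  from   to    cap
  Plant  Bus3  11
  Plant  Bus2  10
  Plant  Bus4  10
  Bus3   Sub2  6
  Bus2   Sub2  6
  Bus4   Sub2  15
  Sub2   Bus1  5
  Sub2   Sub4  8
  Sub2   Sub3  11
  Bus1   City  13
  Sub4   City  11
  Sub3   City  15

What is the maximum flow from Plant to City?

22

Augment Plant→Bus3→Sub2→Bus1→City: bottleneck 5, flow now 5.
Augment Plant→Bus3→Sub2→Sub4→City: bottleneck 1, flow now 6.
Augment Plant→Bus2→Sub2→Sub4→City: bottleneck 6, flow now 12.
Augment Plant→Bus4→Sub2→Sub4→City: bottleneck 1, flow now 13.
Augment Plant→Bus4→Sub2→Sub3→City: bottleneck 9, flow now 22.
No augmenting path remains; maximum flow = 22.
In the residual graph, reachable from Plant: {Plant, Bus3, Bus2}.
Min-cut edges: Plant→Bus4 (10), Bus3→Sub2 (6), Bus2→Sub2 (6); capacity 10 + 6 + 6 = 22.
This cut is saturated, so no flow can exceed 22.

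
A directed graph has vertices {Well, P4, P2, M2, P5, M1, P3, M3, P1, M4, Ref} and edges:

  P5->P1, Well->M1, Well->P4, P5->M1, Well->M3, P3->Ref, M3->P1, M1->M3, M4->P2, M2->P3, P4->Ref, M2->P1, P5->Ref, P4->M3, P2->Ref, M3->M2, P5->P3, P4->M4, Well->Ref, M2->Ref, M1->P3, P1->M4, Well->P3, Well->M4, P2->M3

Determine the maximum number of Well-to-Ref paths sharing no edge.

5

Assign every edge capacity 1; by Menger, the answer equals the max flow.
Path Well→Ref (+1); total 1.
Path Well→P4→Ref (+1); total 2.
Path Well→P3→Ref (+1); total 3.
Path Well→M3→M2→Ref (+1); total 4.
Path Well→M4→P2→Ref (+1); total 5.
No residual Well→Ref path; max flow = 5.
Certifying cut of size 5: {M3→M2, M4→P2, P3→Ref, Well→P4, Well→Ref}.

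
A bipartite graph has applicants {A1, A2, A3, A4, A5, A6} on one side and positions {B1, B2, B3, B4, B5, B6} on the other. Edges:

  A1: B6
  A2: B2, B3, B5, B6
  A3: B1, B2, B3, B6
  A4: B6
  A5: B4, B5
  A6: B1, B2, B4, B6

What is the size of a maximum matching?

Unit-capacity flow: source→left, listed edges, right→sink; max matching = max flow.
Augmenting path A1→B6 (+1); matched 1.
Augmenting path A2→B2 (+1); matched 2.
Augmenting path A3→B1 (+1); matched 3.
Augmenting path A5→B4 (+1); matched 4.
Augmenting path A6→B1→A3→B3 (+1); matched 5.
No augmenting path remains; maximum matching = 5.
König certificate: {A2, A3, A5, A6, B6} is a vertex cover of size 5 (every listed pair touches it), so no matching can be larger.

5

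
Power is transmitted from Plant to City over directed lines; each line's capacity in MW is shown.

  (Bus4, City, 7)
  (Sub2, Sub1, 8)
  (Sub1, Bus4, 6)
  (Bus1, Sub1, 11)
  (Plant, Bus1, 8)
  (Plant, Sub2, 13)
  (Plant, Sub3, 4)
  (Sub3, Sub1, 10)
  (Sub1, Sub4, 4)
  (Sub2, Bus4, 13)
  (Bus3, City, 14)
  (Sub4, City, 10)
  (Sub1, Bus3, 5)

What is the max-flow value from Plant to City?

Augment Plant→Sub2→Bus4→City: bottleneck 7, flow now 7.
Augment Plant→Sub3→Sub1→Bus3→City: bottleneck 4, flow now 11.
Augment Plant→Sub2→Sub1→Bus3→City: bottleneck 1, flow now 12.
Augment Plant→Sub2→Sub1→Sub4→City: bottleneck 4, flow now 16.
No augmenting path remains; maximum flow = 16.
In the residual graph, reachable from Plant: {Plant, Sub3, Sub2, Bus1, Sub1, Bus4}.
Min-cut edges: Sub1→Bus3 (5), Sub1→Sub4 (4), Bus4→City (7); capacity 5 + 4 + 7 = 16.
This cut is saturated, so no flow can exceed 16.

16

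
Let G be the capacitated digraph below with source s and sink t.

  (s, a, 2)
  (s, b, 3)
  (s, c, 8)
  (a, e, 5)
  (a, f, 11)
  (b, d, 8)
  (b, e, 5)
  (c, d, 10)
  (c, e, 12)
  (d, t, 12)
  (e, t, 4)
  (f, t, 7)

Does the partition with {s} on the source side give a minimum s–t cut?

Yes — it is a minimum cut (capacity 13).

Given cut capacity: 2 + 3 + 8 = 13.
Augment s→a→e→t: bottleneck 2, flow now 2.
Augment s→b→d→t: bottleneck 3, flow now 5.
Augment s→c→d→t: bottleneck 8, flow now 13.
No augmenting path remains; maximum flow = 13.
Cut capacity 13 equals the max flow, so it is a minimum cut.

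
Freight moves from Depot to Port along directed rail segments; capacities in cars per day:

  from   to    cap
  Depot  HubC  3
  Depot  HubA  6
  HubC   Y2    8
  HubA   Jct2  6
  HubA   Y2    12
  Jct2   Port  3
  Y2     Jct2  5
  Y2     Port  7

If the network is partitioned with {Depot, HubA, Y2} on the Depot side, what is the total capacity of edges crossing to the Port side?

21

Edges leaving {Depot, HubA, Y2}: Depot→HubC (3), HubA→Jct2 (6), Y2→Jct2 (5), Y2→Port (7).
Cut capacity = 3 + 6 + 5 + 7 = 21.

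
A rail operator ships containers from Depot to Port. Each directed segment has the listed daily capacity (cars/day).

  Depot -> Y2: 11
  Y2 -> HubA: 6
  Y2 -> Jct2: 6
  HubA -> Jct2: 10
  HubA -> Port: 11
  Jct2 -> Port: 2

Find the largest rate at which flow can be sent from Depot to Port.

Augment Depot→Y2→HubA→Port: bottleneck 6, flow now 6.
Augment Depot→Y2→Jct2→Port: bottleneck 2, flow now 8.
No augmenting path remains; maximum flow = 8.
In the residual graph, reachable from Depot: {Depot, Y2, Jct2}.
Min-cut edges: Y2→HubA (6), Jct2→Port (2); capacity 6 + 2 = 8.
This cut is saturated, so no flow can exceed 8.

8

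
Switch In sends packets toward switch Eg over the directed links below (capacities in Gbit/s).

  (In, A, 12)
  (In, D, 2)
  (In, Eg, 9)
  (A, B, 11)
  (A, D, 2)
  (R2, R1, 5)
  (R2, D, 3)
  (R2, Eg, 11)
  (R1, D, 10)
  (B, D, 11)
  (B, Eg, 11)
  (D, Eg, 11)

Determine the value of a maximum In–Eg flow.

23

Augment In→Eg: bottleneck 9, flow now 9.
Augment In→D→Eg: bottleneck 2, flow now 11.
Augment In→A→B→Eg: bottleneck 11, flow now 22.
Augment In→A→D→Eg: bottleneck 1, flow now 23.
No augmenting path remains; maximum flow = 23.
In the residual graph, reachable from In: {In}.
Min-cut edges: In→A (12), In→D (2), In→Eg (9); capacity 12 + 2 + 9 = 23.
This cut is saturated, so no flow can exceed 23.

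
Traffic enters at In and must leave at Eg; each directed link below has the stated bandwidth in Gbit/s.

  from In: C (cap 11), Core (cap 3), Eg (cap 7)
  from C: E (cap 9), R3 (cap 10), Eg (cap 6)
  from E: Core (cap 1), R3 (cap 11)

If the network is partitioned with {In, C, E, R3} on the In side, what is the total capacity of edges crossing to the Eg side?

17

Edges leaving {In, C, E, R3}: In→Core (3), In→Eg (7), C→Eg (6), E→Core (1).
Cut capacity = 3 + 7 + 6 + 1 = 17.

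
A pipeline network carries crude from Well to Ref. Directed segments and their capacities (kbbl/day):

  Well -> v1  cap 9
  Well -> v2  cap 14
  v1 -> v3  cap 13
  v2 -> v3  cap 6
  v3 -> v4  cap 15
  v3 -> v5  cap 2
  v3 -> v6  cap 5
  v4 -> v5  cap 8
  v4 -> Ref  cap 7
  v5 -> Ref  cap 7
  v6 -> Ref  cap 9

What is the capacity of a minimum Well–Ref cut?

15

Augment Well→v1→v3→v4→Ref: bottleneck 7, flow now 7.
Augment Well→v1→v3→v5→Ref: bottleneck 2, flow now 9.
Augment Well→v2→v3→v6→Ref: bottleneck 5, flow now 14.
Augment Well→v2→v3→v4→v5→Ref: bottleneck 1, flow now 15.
No augmenting path remains; maximum flow = 15.
By max-flow min-cut, the minimum cut capacity equals the max flow.
In the residual graph, reachable from Well: {Well, v2}.
Min-cut edges: Well→v1 (9), v2→v3 (6); capacity 9 + 6 = 15.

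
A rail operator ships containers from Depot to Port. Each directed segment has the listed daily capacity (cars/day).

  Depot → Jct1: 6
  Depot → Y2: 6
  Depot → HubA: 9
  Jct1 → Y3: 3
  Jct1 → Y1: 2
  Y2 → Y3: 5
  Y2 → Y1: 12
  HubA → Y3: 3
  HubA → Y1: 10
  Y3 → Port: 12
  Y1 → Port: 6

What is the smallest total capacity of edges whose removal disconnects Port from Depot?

17

Augment Depot→Jct1→Y3→Port: bottleneck 3, flow now 3.
Augment Depot→Jct1→Y1→Port: bottleneck 2, flow now 5.
Augment Depot→Y2→Y3→Port: bottleneck 5, flow now 10.
Augment Depot→Y2→Y1→Port: bottleneck 1, flow now 11.
Augment Depot→HubA→Y3→Port: bottleneck 3, flow now 14.
Augment Depot→HubA→Y1→Port: bottleneck 3, flow now 17.
No augmenting path remains; maximum flow = 17.
By max-flow min-cut, the minimum cut capacity equals the max flow.
In the residual graph, reachable from Depot: {Depot, Jct1, Y2, HubA, Y1}.
Min-cut edges: Jct1→Y3 (3), Y2→Y3 (5), HubA→Y3 (3), Y1→Port (6); capacity 3 + 5 + 3 + 6 = 17.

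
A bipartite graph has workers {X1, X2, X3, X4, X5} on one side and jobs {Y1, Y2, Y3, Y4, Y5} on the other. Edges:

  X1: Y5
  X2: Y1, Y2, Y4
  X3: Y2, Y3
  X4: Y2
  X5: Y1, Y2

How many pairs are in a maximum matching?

Unit-capacity flow: source→left, listed edges, right→sink; max matching = max flow.
Augmenting path X1→Y5 (+1); matched 1.
Augmenting path X2→Y1 (+1); matched 2.
Augmenting path X3→Y2 (+1); matched 3.
Augmenting path X4→Y2→X3→Y3 (+1); matched 4.
Augmenting path X5→Y1→X2→Y4 (+1); matched 5.
No augmenting path remains; maximum matching = 5.
König certificate: {X1, X2, X3, X4, X5} is a vertex cover of size 5 (every listed pair touches it), so no matching can be larger.

5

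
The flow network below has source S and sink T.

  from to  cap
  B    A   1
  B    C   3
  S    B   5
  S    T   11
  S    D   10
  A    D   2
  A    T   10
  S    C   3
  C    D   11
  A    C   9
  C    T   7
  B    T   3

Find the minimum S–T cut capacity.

19

Augment S→T: bottleneck 11, flow now 11.
Augment S→B→T: bottleneck 3, flow now 14.
Augment S→C→T: bottleneck 3, flow now 17.
Augment S→B→A→T: bottleneck 1, flow now 18.
Augment S→B→C→T: bottleneck 1, flow now 19.
No augmenting path remains; maximum flow = 19.
By max-flow min-cut, the minimum cut capacity equals the max flow.
In the residual graph, reachable from S: {S, D}.
Min-cut edges: S→B (5), S→C (3), S→T (11); capacity 5 + 3 + 11 = 19.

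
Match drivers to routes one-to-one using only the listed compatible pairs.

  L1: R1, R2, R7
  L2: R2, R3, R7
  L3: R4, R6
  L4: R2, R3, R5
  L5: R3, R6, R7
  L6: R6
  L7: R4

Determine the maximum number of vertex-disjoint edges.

Unit-capacity flow: source→left, listed edges, right→sink; max matching = max flow.
Augmenting path L1→R1 (+1); matched 1.
Augmenting path L2→R2 (+1); matched 2.
Augmenting path L3→R4 (+1); matched 3.
Augmenting path L4→R3 (+1); matched 4.
Augmenting path L5→R6 (+1); matched 5.
Augmenting path L6→R6→L5→R7 (+1); matched 6.
No augmenting path remains; maximum matching = 6.
König certificate: {L1, L2, L4, L5, R4, R6} is a vertex cover of size 6 (every listed pair touches it), so no matching can be larger.

6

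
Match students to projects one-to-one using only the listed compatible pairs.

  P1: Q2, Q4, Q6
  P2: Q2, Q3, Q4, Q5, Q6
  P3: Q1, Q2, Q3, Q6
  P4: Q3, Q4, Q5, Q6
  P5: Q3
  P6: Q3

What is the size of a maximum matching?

Unit-capacity flow: source→left, listed edges, right→sink; max matching = max flow.
Augmenting path P1→Q2 (+1); matched 1.
Augmenting path P2→Q3 (+1); matched 2.
Augmenting path P3→Q1 (+1); matched 3.
Augmenting path P4→Q4 (+1); matched 4.
Augmenting path P5→Q3→P2→Q5 (+1); matched 5.
No augmenting path remains; maximum matching = 5.
König certificate: {P1, P2, P3, P4, Q3} is a vertex cover of size 5 (every listed pair touches it), so no matching can be larger.

5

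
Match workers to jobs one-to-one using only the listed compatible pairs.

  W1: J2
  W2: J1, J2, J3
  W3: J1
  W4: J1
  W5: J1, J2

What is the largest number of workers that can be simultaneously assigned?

3

Unit-capacity flow: source→left, listed edges, right→sink; max matching = max flow.
Augmenting path W1→J2 (+1); matched 1.
Augmenting path W2→J1 (+1); matched 2.
Augmenting path W3→J1→W2→J3 (+1); matched 3.
No augmenting path remains; maximum matching = 3.
König certificate: {W2, J1, J2} is a vertex cover of size 3 (every listed pair touches it), so no matching can be larger.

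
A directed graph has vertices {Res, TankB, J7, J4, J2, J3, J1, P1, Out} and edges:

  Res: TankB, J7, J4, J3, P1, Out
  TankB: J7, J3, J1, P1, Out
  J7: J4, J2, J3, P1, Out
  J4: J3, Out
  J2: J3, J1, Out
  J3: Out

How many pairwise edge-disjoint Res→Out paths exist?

5

Assign every edge capacity 1; by Menger, the answer equals the max flow.
Path Res→Out (+1); total 1.
Path Res→TankB→Out (+1); total 2.
Path Res→J7→Out (+1); total 3.
Path Res→J4→Out (+1); total 4.
Path Res→J3→Out (+1); total 5.
No residual Res→Out path; max flow = 5.
Certifying cut of size 5: {Res→J3, Res→J4, Res→J7, Res→Out, Res→TankB}.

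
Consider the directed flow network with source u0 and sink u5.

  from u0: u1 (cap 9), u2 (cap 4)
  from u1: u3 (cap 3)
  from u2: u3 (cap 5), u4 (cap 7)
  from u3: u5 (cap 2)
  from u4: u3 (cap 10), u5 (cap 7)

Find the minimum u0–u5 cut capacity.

Augment u0→u1→u3→u5: bottleneck 2, flow now 2.
Augment u0→u2→u4→u5: bottleneck 4, flow now 6.
No augmenting path remains; maximum flow = 6.
By max-flow min-cut, the minimum cut capacity equals the max flow.
In the residual graph, reachable from u0: {u0, u1, u3}.
Min-cut edges: u0→u2 (4), u3→u5 (2); capacity 4 + 2 = 6.

6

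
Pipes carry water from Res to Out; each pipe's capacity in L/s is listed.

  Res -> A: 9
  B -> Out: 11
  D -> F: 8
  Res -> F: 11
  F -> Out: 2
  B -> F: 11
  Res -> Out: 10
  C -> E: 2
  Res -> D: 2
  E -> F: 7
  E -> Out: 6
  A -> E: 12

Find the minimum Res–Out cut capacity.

Augment Res→Out: bottleneck 10, flow now 10.
Augment Res→F→Out: bottleneck 2, flow now 12.
Augment Res→A→E→Out: bottleneck 6, flow now 18.
No augmenting path remains; maximum flow = 18.
By max-flow min-cut, the minimum cut capacity equals the max flow.
In the residual graph, reachable from Res: {Res, A, D, E, F}.
Min-cut edges: Res→Out (10), E→Out (6), F→Out (2); capacity 10 + 6 + 2 = 18.

18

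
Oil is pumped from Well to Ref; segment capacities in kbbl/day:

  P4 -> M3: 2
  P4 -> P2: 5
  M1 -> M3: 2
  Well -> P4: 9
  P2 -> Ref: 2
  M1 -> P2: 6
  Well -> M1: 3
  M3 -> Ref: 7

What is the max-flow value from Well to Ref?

6

Augment Well→P4→P2→Ref: bottleneck 2, flow now 2.
Augment Well→P4→M3→Ref: bottleneck 2, flow now 4.
Augment Well→M1→M3→Ref: bottleneck 2, flow now 6.
No augmenting path remains; maximum flow = 6.
In the residual graph, reachable from Well: {Well, P4, M1, P2}.
Min-cut edges: P4→M3 (2), M1→M3 (2), P2→Ref (2); capacity 2 + 2 + 2 = 6.
This cut is saturated, so no flow can exceed 6.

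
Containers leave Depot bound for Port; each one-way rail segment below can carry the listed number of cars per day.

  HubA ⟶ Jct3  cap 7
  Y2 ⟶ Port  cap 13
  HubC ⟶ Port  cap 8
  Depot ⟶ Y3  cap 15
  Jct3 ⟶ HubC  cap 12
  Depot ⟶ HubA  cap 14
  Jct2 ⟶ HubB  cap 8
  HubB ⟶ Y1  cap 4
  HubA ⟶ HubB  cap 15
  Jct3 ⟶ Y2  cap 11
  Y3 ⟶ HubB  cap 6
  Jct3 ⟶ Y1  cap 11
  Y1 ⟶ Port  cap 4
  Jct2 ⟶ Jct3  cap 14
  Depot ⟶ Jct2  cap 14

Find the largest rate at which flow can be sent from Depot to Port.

23

Augment Depot→Y3→HubB→Y1→Port: bottleneck 4, flow now 4.
Augment Depot→HubA→Jct3→Y2→Port: bottleneck 7, flow now 11.
Augment Depot→Jct2→Jct3→Y2→Port: bottleneck 4, flow now 15.
Augment Depot→Jct2→Jct3→HubC→Port: bottleneck 8, flow now 23.
No augmenting path remains; maximum flow = 23.
In the residual graph, reachable from Depot: {Depot, Y3, HubA, Jct2, Jct3, HubB, Y1, HubC}.
Min-cut edges: Jct3→Y2 (11), Y1→Port (4), HubC→Port (8); capacity 11 + 4 + 8 = 23.
This cut is saturated, so no flow can exceed 23.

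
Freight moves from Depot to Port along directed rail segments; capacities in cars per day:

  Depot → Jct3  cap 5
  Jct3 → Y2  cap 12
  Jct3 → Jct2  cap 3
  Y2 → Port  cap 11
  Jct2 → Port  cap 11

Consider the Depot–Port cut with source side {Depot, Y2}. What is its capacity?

16

Edges leaving {Depot, Y2}: Depot→Jct3 (5), Y2→Port (11).
Cut capacity = 5 + 11 = 16.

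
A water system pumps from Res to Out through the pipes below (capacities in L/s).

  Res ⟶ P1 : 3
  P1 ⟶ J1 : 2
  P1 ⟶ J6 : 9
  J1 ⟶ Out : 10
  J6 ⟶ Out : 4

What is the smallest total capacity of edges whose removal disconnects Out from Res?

Augment Res→P1→J1→Out: bottleneck 2, flow now 2.
Augment Res→P1→J6→Out: bottleneck 1, flow now 3.
No augmenting path remains; maximum flow = 3.
By max-flow min-cut, the minimum cut capacity equals the max flow.
In the residual graph, reachable from Res: {Res}.
Min-cut edges: Res→P1 (3); capacity 3 = 3.

3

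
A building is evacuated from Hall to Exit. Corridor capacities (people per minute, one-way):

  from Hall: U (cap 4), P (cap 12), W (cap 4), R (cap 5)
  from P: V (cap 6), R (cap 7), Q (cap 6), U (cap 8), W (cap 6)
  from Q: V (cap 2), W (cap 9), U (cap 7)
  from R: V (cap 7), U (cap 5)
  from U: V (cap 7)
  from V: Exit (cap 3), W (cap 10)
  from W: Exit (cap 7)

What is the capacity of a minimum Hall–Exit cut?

Augment Hall→W→Exit: bottleneck 4, flow now 4.
Augment Hall→P→V→Exit: bottleneck 3, flow now 7.
Augment Hall→P→W→Exit: bottleneck 3, flow now 10.
No augmenting path remains; maximum flow = 10.
By max-flow min-cut, the minimum cut capacity equals the max flow.
In the residual graph, reachable from Hall: {Hall, P, Q, R, U, V, W}.
Min-cut edges: V→Exit (3), W→Exit (7); capacity 3 + 7 = 10.

10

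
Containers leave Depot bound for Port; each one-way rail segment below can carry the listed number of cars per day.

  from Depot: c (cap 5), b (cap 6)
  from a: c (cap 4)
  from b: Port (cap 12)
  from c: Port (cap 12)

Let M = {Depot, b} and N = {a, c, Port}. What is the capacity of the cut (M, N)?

17

Edges leaving {Depot, b}: Depot→c (5), b→Port (12).
Cut capacity = 5 + 12 = 17.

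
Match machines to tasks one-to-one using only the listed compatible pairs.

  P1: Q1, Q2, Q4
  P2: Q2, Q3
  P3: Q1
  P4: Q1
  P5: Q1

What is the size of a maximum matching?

Unit-capacity flow: source→left, listed edges, right→sink; max matching = max flow.
Augmenting path P1→Q1 (+1); matched 1.
Augmenting path P2→Q2 (+1); matched 2.
Augmenting path P3→Q1→P1→Q4 (+1); matched 3.
No augmenting path remains; maximum matching = 3.
König certificate: {P1, P2, Q1} is a vertex cover of size 3 (every listed pair touches it), so no matching can be larger.

3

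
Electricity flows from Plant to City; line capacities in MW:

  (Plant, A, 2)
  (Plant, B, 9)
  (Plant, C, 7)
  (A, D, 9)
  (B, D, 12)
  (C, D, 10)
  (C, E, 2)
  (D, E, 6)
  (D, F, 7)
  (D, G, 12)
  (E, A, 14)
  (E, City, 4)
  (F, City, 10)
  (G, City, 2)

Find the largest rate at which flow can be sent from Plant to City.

13

Augment Plant→C→E→City: bottleneck 2, flow now 2.
Augment Plant→A→D→E→City: bottleneck 2, flow now 4.
Augment Plant→B→D→F→City: bottleneck 7, flow now 11.
Augment Plant→B→D→G→City: bottleneck 2, flow now 13.
No augmenting path remains; maximum flow = 13.
In the residual graph, reachable from Plant: {Plant, A, B, C, D, E, G}.
Min-cut edges: D→F (7), E→City (4), G→City (2); capacity 7 + 4 + 2 = 13.
This cut is saturated, so no flow can exceed 13.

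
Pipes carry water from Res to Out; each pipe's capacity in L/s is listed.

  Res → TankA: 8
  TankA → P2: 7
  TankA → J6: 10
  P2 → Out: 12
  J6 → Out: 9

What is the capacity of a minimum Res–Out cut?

Augment Res→TankA→P2→Out: bottleneck 7, flow now 7.
Augment Res→TankA→J6→Out: bottleneck 1, flow now 8.
No augmenting path remains; maximum flow = 8.
By max-flow min-cut, the minimum cut capacity equals the max flow.
In the residual graph, reachable from Res: {Res}.
Min-cut edges: Res→TankA (8); capacity 8 = 8.

8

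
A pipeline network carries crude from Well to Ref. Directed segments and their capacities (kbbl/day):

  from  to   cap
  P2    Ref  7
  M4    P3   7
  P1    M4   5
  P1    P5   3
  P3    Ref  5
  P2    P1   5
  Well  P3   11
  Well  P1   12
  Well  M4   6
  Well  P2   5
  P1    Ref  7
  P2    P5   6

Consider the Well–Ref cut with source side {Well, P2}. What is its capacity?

Edges leaving {Well, P2}: Well→P1 (12), Well→M4 (6), Well→P3 (11), P2→P1 (5), P2→P5 (6), P2→Ref (7).
Cut capacity = 12 + 6 + 11 + 5 + 6 + 7 = 47.

47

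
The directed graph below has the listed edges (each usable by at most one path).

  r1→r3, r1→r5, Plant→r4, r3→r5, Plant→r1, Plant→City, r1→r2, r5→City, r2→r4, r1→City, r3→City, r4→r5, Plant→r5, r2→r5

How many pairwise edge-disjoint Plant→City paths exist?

Assign every edge capacity 1; by Menger, the answer equals the max flow.
Path Plant→City (+1); total 1.
Path Plant→r1→City (+1); total 2.
Path Plant→r5→City (+1); total 3.
No residual Plant→City path; max flow = 3.
Certifying cut of size 3: {Plant→City, Plant→r1, r5→City}.

3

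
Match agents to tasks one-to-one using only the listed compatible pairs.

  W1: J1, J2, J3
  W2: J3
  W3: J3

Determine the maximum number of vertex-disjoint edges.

2

Unit-capacity flow: source→left, listed edges, right→sink; max matching = max flow.
Augmenting path W1→J1 (+1); matched 1.
Augmenting path W2→J3 (+1); matched 2.
No augmenting path remains; maximum matching = 2.
König certificate: {W1, J3} is a vertex cover of size 2 (every listed pair touches it), so no matching can be larger.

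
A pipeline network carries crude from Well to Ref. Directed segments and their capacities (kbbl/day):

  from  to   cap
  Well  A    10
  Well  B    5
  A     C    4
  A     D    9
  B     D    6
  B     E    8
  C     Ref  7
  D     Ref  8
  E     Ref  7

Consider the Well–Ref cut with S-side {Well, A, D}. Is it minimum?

No — its capacity is 17, but the minimum cut has capacity 15.

Given cut capacity: 5 + 4 + 8 = 17.
Augment Well→A→C→Ref: bottleneck 4, flow now 4.
Augment Well→A→D→Ref: bottleneck 6, flow now 10.
Augment Well→B→D→Ref: bottleneck 2, flow now 12.
Augment Well→B→E→Ref: bottleneck 3, flow now 15.
No augmenting path remains; maximum flow = 15.
In the residual graph, reachable from Well: {Well}.
Min-cut edges: Well→A (10), Well→B (5); capacity 10 + 5 = 15.
Cut capacity 17 exceeds the max flow 15, so it is not minimum.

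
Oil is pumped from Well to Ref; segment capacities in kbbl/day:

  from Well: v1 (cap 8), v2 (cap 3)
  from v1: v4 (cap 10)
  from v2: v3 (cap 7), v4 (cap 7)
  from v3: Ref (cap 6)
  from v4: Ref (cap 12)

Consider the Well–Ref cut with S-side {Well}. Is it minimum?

Given cut capacity: 8 + 3 = 11.
Augment Well→v1→v4→Ref: bottleneck 8, flow now 8.
Augment Well→v2→v3→Ref: bottleneck 3, flow now 11.
No augmenting path remains; maximum flow = 11.
Cut capacity 11 equals the max flow, so it is a minimum cut.

Yes — it is a minimum cut (capacity 11).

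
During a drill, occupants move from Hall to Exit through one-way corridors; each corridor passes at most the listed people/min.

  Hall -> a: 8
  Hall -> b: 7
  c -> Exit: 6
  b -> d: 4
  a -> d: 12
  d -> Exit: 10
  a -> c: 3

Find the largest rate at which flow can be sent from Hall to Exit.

Augment Hall→a→c→Exit: bottleneck 3, flow now 3.
Augment Hall→a→d→Exit: bottleneck 5, flow now 8.
Augment Hall→b→d→Exit: bottleneck 4, flow now 12.
No augmenting path remains; maximum flow = 12.
In the residual graph, reachable from Hall: {Hall, b}.
Min-cut edges: Hall→a (8), b→d (4); capacity 8 + 4 = 12.
This cut is saturated, so no flow can exceed 12.

12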